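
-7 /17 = -0.41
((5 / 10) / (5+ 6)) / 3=1 / 66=0.02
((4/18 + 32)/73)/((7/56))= 2320/657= 3.53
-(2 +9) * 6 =-66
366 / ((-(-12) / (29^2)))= 51301 / 2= 25650.50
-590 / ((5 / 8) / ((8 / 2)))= -3776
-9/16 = -0.56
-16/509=-0.03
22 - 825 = -803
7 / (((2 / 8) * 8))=3.50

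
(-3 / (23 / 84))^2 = 63504 / 529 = 120.05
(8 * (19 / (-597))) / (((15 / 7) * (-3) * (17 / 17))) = 1064 / 26865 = 0.04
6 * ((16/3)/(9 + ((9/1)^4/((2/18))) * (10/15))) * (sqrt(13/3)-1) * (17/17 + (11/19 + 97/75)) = -130976/56109375 + 130976 * sqrt(39)/168328125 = 0.00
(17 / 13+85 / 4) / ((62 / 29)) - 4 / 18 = 10.33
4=4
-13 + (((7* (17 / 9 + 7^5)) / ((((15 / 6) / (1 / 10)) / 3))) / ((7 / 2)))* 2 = 120829 / 15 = 8055.27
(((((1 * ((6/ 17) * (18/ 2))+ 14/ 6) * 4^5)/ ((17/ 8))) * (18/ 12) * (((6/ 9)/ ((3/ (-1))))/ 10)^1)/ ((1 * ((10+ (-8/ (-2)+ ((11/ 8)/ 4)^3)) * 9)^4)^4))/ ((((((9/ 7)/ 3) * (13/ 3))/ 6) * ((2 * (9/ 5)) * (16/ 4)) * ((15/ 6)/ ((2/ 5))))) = -14235189970612559774885257969505569671711378739832186841600816733972820375109632/ 18941052246096003827780973585342525427088113271974972829726030559122687293542351445054127923365687705432955887975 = -0.00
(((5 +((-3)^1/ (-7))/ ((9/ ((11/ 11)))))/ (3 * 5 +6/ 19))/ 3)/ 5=2014/ 91665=0.02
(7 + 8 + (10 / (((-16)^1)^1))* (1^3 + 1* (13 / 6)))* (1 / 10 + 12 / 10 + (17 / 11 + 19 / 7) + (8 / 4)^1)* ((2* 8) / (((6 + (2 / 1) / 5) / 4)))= 3638125 / 3696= 984.34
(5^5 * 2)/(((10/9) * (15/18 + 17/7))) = 236250/137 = 1724.45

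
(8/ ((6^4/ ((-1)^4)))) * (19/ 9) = 19/ 1458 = 0.01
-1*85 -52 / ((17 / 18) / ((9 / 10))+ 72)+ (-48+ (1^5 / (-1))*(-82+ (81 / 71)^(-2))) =-2037355816 / 38821437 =-52.48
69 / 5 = 13.80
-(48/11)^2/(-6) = 384/121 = 3.17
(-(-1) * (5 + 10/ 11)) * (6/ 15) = 26/ 11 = 2.36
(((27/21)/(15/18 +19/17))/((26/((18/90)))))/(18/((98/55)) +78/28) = 2142/5445635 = 0.00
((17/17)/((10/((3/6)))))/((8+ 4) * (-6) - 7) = -1/1580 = -0.00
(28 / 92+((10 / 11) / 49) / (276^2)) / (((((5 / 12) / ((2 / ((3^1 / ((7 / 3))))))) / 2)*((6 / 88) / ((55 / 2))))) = 274916092 / 299943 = 916.56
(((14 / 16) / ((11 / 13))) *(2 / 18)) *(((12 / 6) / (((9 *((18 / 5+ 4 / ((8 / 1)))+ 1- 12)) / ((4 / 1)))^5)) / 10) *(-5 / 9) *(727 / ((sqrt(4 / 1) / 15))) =2117024000000 / 27429282676748997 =0.00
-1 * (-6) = 6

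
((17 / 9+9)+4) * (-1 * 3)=-134 / 3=-44.67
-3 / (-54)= 1 / 18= 0.06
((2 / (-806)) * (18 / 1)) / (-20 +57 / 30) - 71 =-5178773 / 72943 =-71.00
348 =348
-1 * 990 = -990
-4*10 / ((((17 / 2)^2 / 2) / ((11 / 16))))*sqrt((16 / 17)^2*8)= -2.03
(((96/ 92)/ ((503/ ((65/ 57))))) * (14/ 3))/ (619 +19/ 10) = 10400/ 584917071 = 0.00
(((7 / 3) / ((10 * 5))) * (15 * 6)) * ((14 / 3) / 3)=98 / 15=6.53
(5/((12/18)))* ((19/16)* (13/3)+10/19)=25865/608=42.54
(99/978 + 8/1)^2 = 6974881/106276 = 65.63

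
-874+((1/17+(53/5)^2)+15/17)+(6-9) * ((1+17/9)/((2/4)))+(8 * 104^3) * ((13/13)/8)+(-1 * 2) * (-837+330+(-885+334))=1435907509/1275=1126201.97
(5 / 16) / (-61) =-5 / 976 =-0.01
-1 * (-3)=3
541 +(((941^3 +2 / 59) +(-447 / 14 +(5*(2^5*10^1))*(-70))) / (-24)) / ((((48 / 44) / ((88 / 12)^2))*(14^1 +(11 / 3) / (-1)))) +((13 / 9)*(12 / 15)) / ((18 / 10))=-2747820826951489 / 16592688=-165604320.83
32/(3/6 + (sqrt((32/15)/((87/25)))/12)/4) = 300672/4693- 576 * sqrt(290)/4693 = 61.98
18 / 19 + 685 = 685.95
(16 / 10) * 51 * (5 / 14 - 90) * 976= -49975104 / 7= -7139300.57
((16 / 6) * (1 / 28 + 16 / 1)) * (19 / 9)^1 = 17062 / 189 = 90.28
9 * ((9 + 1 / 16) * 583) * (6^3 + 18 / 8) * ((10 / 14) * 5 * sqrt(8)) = 16604787375 * sqrt(2) / 224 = 104833551.37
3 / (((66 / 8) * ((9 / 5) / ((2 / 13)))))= 40 / 1287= 0.03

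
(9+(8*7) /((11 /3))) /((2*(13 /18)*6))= 801 /286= 2.80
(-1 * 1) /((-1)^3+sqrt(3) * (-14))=-1 /587+14 * sqrt(3) /587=0.04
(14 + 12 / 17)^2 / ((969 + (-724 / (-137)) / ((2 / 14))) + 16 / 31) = 0.21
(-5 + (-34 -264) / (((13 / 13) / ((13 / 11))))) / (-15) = 3929 / 165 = 23.81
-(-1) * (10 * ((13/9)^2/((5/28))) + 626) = 742.84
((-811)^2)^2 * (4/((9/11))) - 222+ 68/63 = 133239849449110/63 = 2114918245223.97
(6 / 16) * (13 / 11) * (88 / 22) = 39 / 22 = 1.77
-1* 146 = -146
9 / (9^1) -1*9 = -8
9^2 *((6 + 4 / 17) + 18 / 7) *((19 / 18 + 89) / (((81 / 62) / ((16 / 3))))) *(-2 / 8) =-210652192 / 3213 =-65562.46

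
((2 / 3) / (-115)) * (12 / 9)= -8 / 1035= -0.01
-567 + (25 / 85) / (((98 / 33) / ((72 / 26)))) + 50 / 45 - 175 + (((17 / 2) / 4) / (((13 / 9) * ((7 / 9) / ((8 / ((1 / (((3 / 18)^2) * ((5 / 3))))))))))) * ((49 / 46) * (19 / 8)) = -105996233069 / 143462592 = -738.84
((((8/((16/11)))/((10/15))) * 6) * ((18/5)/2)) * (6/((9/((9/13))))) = 2673/65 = 41.12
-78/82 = -39/41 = -0.95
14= 14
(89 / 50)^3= 704969 / 125000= 5.64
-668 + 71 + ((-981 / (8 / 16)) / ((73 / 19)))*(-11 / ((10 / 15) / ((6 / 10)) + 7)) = 95.54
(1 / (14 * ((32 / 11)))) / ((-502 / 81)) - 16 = -3599227 / 224896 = -16.00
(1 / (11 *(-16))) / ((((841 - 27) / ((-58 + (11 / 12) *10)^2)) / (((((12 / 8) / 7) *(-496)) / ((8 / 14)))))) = 2661319 / 859584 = 3.10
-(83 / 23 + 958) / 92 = -22117 / 2116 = -10.45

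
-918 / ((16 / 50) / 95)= -1090125 / 4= -272531.25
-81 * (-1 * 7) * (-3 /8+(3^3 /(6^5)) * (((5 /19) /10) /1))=-212.57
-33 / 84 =-11 / 28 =-0.39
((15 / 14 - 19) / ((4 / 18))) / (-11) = 2259 / 308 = 7.33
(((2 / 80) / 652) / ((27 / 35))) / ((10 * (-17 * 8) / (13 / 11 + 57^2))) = -31283 / 263355840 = -0.00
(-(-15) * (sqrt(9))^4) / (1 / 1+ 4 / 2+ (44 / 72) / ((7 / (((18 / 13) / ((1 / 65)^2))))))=8505 / 3596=2.37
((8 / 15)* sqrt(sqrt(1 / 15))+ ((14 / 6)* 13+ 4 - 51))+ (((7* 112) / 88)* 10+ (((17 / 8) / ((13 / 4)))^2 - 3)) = 8* 15^(3 / 4) / 225+ 1558253 / 22308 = 70.12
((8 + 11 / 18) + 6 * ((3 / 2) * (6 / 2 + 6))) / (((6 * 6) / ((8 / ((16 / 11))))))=17743 / 1296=13.69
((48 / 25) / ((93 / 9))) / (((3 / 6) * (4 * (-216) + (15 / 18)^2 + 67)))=-10368 / 22216925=-0.00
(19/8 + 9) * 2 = 91/4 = 22.75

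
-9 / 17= -0.53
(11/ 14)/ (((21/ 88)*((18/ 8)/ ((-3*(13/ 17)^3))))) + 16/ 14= -1777240/ 2166633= -0.82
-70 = -70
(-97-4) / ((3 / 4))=-404 / 3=-134.67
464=464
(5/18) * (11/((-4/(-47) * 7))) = 5.13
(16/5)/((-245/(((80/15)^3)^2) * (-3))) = 100.20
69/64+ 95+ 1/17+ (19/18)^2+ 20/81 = 954701/9792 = 97.50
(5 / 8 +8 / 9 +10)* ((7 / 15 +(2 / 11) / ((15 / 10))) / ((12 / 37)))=2975281 / 142560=20.87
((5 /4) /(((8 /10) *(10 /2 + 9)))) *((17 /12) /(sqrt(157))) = 0.01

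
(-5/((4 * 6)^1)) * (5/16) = -25/384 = -0.07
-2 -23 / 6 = -35 / 6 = -5.83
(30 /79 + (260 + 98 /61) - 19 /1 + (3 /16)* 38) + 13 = 10143467 /38552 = 263.11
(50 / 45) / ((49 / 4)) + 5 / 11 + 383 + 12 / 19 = 35409194 / 92169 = 384.18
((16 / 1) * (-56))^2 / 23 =802816 / 23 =34905.04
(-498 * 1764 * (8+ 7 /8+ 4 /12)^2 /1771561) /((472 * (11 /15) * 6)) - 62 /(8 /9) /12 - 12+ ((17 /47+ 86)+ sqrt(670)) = sqrt(670)+ 474004813334253 /6916854423424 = 94.41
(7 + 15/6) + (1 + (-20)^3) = -15979/2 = -7989.50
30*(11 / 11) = 30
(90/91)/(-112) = -0.01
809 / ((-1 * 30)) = -809 / 30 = -26.97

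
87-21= 66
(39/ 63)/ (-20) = -13/ 420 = -0.03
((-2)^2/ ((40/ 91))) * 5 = 91/ 2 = 45.50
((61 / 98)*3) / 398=183 / 39004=0.00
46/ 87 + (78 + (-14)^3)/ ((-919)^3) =35703203656/ 67525185633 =0.53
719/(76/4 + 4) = 719/23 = 31.26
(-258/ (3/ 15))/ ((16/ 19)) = -12255/ 8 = -1531.88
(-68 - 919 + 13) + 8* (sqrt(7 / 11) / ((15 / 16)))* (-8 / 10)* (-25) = -974 + 512* sqrt(77) / 33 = -837.86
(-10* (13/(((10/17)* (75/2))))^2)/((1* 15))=-97682/421875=-0.23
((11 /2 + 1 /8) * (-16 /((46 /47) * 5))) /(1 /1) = -423 /23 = -18.39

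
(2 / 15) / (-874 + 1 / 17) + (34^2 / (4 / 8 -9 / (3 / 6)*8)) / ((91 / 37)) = -19064796098 / 5820304035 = -3.28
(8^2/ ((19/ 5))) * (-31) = -9920/ 19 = -522.11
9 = 9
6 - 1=5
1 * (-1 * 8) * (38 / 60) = -76 / 15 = -5.07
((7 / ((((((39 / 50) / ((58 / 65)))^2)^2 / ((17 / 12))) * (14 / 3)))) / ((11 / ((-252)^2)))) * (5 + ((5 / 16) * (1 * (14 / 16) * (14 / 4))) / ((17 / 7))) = 1016959565343750 / 8973037931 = 113335.03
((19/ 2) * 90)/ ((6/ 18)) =2565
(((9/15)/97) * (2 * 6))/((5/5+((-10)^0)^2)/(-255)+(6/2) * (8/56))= 12852/72847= 0.18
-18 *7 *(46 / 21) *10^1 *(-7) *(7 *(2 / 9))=30053.33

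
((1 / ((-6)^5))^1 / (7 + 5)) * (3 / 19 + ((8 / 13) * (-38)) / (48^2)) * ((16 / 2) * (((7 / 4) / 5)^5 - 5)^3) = 0.00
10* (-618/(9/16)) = -32960/3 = -10986.67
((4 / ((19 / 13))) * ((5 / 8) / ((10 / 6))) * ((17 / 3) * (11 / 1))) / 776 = 2431 / 29488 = 0.08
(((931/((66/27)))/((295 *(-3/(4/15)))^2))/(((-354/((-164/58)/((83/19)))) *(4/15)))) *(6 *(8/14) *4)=6630848/2039182418625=0.00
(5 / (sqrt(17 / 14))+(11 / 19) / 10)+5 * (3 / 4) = 1447 / 380+5 * sqrt(238) / 17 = 8.35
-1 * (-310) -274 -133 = -97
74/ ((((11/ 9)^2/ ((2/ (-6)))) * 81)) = -74/ 363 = -0.20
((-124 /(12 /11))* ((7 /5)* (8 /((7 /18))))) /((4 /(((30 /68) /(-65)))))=6138 /1105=5.55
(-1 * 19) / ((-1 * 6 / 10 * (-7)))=-95 / 21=-4.52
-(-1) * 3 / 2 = 3 / 2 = 1.50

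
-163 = -163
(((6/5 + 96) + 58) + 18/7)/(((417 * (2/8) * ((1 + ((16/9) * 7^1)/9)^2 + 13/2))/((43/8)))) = 0.67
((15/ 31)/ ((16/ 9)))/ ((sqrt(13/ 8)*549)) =15*sqrt(26)/ 196664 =0.00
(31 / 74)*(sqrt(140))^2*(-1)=-2170 / 37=-58.65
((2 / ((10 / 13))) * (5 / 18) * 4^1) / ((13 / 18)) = 4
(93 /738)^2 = 961 /60516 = 0.02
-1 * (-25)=25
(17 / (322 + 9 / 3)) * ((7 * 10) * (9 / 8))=1071 / 260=4.12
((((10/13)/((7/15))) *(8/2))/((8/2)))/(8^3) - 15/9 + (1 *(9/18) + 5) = 3.84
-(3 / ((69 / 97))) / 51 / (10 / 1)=-97 / 11730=-0.01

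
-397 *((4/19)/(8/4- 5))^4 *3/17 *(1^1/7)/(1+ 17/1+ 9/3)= -0.00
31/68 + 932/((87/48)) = 1014915/1972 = 514.66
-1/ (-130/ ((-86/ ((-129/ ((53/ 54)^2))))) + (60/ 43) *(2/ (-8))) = 120787/ 24492795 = 0.00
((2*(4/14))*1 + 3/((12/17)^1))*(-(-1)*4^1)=135/7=19.29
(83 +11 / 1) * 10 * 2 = 1880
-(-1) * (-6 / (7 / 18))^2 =11664 / 49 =238.04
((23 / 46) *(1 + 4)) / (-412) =-5 / 824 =-0.01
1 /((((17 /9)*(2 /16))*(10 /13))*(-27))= -52 /255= -0.20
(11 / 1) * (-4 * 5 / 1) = -220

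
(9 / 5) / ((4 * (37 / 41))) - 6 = -5.50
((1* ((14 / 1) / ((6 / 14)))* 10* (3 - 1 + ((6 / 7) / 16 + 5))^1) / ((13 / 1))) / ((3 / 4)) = 27650 / 117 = 236.32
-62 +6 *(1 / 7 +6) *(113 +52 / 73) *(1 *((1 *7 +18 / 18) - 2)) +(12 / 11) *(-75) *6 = 138241526 / 5621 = 24593.76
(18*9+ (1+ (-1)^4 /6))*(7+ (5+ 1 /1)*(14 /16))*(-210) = -1678985 /4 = -419746.25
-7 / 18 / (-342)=0.00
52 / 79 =0.66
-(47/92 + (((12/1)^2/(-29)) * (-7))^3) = -94226857387/2243788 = -41994.55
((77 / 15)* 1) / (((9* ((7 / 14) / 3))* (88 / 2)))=7 / 90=0.08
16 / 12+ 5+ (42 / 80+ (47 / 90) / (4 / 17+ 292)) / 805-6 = 120212737 / 359931600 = 0.33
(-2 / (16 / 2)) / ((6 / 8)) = -1 / 3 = -0.33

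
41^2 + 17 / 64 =107601 / 64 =1681.27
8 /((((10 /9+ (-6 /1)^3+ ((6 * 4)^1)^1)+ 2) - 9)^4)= 52488 /10061336585521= 0.00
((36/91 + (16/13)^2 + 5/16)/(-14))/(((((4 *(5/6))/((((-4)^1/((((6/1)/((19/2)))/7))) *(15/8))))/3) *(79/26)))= 7194825/1840384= 3.91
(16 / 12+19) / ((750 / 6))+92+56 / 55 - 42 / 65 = 4962173 / 53625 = 92.53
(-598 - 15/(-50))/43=-139/10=-13.90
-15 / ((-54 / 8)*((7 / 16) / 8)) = 2560 / 63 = 40.63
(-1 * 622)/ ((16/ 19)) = -5909/ 8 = -738.62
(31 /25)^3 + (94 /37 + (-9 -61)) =-37897733 /578125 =-65.55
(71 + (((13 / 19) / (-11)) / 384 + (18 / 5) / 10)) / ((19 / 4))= 143176379 / 9530400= 15.02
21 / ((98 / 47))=141 / 14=10.07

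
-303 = -303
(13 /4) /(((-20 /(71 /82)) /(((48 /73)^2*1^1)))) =-66456 /1092445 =-0.06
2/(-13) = -2/13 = -0.15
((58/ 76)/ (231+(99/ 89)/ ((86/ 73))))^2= 12317226289/ 1137761404256961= 0.00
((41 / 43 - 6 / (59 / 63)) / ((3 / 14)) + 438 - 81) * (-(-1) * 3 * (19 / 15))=47945303 / 38055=1259.89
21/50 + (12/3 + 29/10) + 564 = 14283/25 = 571.32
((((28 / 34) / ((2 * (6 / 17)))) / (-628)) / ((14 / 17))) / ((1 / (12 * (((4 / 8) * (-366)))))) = 3111 / 628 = 4.95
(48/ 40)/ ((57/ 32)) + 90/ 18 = 539/ 95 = 5.67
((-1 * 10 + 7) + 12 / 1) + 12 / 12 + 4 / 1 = 14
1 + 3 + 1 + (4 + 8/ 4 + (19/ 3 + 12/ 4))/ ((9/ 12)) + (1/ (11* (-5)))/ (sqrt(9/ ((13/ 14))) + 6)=sqrt(182)/ 6270 + 239266/ 9405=25.44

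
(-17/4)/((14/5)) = -85/56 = -1.52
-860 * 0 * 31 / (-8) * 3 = 0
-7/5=-1.40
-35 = -35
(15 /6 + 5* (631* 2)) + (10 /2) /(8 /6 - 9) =290345 /46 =6311.85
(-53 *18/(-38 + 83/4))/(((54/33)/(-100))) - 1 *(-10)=-232510/69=-3369.71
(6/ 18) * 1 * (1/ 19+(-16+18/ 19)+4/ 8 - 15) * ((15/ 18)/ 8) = -295/ 288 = -1.02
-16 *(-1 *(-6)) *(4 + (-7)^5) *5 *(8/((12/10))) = 53769600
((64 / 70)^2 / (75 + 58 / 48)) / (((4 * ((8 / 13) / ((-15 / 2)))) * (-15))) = 4992 / 2240525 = 0.00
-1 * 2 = -2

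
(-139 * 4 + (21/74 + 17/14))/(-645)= 47872/55685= 0.86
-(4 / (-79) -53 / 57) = 4415 / 4503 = 0.98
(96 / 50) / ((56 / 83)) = 498 / 175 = 2.85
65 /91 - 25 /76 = 205 /532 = 0.39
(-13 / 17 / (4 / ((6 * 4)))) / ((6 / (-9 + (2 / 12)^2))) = 247 / 36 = 6.86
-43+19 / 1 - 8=-32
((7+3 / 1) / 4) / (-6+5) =-5 / 2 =-2.50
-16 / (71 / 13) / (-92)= 52 / 1633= 0.03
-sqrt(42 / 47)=-sqrt(1974) / 47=-0.95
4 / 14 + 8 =58 / 7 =8.29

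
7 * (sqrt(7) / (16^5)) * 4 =7 * sqrt(7) / 262144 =0.00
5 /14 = 0.36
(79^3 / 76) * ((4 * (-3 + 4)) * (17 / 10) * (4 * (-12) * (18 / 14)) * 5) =-1810439208 / 133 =-13612324.87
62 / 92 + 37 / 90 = 1123 / 1035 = 1.09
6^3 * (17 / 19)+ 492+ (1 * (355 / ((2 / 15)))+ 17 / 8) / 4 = 821663 / 608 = 1351.42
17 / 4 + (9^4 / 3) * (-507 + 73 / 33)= -48574541 / 44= -1103966.84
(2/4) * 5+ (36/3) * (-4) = -91/2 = -45.50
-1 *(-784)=784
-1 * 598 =-598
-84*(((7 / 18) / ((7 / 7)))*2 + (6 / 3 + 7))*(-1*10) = 24640 / 3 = 8213.33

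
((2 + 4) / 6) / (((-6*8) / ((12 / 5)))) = -1 / 20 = -0.05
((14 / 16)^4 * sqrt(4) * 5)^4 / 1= 20770581606000625 / 17592186044416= 1180.67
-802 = -802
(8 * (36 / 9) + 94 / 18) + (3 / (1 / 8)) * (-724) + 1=-156040 / 9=-17337.78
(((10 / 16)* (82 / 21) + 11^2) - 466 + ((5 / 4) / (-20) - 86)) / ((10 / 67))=-9649139 / 3360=-2871.77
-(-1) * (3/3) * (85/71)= 85/71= 1.20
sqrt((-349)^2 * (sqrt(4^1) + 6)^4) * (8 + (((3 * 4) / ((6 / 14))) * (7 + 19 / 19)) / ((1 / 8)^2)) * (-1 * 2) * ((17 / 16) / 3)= -680823616 / 3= -226941205.33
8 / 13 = 0.62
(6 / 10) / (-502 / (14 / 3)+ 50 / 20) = -42 / 7355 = -0.01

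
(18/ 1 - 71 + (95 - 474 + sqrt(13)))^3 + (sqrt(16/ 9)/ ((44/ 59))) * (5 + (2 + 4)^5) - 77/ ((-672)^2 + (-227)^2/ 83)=-9078238825794232/ 112599003 + 559885 * sqrt(13)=-78605810.44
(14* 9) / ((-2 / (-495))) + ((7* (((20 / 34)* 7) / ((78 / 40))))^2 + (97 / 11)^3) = 18774305779652 / 585066339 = 32089.19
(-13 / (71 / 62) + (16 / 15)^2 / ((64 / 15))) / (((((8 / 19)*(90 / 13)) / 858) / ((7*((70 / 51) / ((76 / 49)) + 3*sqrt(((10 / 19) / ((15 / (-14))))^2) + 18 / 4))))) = -255258700697 / 1629450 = -156653.29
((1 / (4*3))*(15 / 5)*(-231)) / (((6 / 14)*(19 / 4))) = -539 / 19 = -28.37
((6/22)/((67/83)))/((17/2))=0.04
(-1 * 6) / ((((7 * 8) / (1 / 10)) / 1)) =-3 / 280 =-0.01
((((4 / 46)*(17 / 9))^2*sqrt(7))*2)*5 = 11560*sqrt(7) / 42849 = 0.71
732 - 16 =716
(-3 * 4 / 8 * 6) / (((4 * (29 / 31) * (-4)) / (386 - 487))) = -28179 / 464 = -60.73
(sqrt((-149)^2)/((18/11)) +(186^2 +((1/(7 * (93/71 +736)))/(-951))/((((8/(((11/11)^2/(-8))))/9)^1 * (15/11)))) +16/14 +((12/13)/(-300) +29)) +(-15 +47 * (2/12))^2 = 34768.56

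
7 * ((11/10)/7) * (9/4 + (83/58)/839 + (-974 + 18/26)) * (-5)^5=8446567848125/2530424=3338004.95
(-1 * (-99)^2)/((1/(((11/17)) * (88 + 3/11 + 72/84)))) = -565245.91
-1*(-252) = 252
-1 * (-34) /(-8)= -17 /4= -4.25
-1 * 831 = -831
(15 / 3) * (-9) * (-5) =225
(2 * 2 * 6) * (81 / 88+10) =2883 / 11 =262.09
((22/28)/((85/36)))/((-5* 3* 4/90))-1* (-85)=50278/595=84.50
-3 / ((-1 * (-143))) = -3 / 143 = -0.02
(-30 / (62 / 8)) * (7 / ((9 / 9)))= -840 / 31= -27.10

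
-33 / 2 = -16.50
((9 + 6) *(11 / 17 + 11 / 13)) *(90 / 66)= 6750 / 221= 30.54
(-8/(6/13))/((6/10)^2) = -1300/27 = -48.15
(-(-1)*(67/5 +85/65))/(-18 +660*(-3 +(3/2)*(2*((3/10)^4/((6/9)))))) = -191200/25661259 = -0.01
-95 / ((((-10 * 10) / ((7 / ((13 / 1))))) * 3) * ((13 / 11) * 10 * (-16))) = -1463 / 1622400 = -0.00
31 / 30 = 1.03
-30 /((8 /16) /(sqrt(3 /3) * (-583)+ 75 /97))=3388560 /97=34933.61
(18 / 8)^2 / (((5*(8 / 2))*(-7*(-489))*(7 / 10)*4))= 27 / 1022336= 0.00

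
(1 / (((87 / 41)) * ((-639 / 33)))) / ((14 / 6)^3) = -0.00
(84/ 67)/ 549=28/ 12261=0.00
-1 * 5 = -5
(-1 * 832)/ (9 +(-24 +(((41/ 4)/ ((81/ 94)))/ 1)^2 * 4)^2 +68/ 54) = -43046721/ 15197857603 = -0.00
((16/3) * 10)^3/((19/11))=45056000/513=87828.46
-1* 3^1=-3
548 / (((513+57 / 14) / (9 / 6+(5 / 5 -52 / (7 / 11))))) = -607732 / 7239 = -83.95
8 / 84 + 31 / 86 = 823 / 1806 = 0.46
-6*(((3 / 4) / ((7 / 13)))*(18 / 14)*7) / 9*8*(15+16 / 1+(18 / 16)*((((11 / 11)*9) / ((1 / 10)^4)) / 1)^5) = -3108929850000000000000014508 / 7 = -444132835714285714285716400.00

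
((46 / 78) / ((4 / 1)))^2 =529 / 24336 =0.02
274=274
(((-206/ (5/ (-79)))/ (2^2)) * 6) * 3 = 73233/ 5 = 14646.60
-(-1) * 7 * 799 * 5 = 27965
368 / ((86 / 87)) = 16008 / 43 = 372.28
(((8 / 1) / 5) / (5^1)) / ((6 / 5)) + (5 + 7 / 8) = 737 / 120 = 6.14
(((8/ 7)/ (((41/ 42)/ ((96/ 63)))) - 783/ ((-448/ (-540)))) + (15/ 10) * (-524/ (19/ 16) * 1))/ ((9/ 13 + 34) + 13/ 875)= -46.21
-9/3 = -3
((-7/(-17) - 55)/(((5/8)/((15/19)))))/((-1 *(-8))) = -2784/323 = -8.62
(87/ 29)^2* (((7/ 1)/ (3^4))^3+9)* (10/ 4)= 11958280/ 59049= 202.51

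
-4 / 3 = -1.33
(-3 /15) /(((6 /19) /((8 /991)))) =-76 /14865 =-0.01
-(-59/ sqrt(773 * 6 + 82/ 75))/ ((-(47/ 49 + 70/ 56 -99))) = 28910 * sqrt(260949)/ 1650154493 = 0.01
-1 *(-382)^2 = -145924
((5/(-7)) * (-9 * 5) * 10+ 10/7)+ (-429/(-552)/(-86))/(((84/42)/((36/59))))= 1054977071/3267656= 322.85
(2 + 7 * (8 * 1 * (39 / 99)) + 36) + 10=70.06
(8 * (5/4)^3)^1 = 125/8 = 15.62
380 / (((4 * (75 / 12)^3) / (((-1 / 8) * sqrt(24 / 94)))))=-304 * sqrt(141) / 146875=-0.02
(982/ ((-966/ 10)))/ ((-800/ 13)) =6383/ 38640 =0.17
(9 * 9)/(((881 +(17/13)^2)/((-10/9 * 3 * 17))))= -129285/24863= -5.20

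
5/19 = 0.26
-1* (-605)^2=-366025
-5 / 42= -0.12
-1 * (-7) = 7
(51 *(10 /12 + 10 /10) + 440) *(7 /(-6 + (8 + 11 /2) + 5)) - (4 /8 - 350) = 32413 /50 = 648.26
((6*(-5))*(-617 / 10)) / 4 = 1851 / 4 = 462.75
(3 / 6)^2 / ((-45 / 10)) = -1 / 18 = -0.06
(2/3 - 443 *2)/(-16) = 166/3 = 55.33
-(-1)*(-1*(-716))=716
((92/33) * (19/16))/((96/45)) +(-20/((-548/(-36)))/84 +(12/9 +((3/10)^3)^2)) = 181670719451/63294000000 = 2.87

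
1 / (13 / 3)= 3 / 13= 0.23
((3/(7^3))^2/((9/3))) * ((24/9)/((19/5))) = 40/2235331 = 0.00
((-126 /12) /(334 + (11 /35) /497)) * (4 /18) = -121765 /17429823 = -0.01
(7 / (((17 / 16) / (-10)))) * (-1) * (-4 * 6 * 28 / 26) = -376320 / 221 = -1702.81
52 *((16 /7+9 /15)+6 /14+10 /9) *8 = 579904 /315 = 1840.97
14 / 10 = 7 / 5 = 1.40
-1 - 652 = -653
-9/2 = -4.50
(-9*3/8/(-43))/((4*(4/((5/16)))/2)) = 135/44032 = 0.00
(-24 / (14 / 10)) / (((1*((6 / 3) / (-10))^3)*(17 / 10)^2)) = 1500000 / 2023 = 741.47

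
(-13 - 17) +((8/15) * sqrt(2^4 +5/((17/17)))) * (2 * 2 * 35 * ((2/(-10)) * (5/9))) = -68.02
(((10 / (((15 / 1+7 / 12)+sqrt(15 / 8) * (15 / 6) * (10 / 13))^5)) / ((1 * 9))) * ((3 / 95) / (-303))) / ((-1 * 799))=132235650915042016370755584 / 562489898606428434179493650493297337843-284294399054267375025408000 * sqrt(30) / 9562328276309283381051392058386054743331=0.00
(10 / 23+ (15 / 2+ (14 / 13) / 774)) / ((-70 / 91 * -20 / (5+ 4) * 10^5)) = 1836637 / 39560000000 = 0.00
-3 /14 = -0.21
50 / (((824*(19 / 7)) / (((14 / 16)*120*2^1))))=18375 / 3914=4.69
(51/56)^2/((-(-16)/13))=33813/50176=0.67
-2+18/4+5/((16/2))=25/8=3.12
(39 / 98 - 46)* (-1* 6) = 13407 / 49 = 273.61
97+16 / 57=5545 / 57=97.28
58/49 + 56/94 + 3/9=14597/6909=2.11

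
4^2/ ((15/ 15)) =16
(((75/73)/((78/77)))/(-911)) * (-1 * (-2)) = -1925/864539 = -0.00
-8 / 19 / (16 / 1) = -1 / 38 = -0.03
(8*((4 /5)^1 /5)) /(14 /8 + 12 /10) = 128 /295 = 0.43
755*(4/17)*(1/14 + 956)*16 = 323381600/119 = 2717492.44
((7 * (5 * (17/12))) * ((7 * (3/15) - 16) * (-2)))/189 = 7.66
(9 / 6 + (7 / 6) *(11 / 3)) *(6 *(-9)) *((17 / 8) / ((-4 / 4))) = 663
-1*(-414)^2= -171396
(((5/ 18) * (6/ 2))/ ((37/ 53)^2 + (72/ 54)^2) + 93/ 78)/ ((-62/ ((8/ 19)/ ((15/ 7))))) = -500332/ 101187255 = -0.00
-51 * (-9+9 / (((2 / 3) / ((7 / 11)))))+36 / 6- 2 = 547 / 22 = 24.86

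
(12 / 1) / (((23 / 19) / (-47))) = -10716 / 23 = -465.91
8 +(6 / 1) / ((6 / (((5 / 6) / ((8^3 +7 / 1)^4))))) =8.00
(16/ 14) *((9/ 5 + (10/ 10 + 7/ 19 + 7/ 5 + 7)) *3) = 3768/ 95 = 39.66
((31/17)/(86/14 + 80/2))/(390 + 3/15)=1085/10712941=0.00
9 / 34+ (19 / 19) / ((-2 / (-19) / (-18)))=-5805 / 34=-170.74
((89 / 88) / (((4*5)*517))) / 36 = 89 / 32757120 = 0.00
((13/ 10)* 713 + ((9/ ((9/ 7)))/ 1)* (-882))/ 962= -52471/ 9620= -5.45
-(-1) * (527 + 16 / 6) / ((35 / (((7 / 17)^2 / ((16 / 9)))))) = 33369 / 23120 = 1.44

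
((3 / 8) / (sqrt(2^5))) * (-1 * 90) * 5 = -675 * sqrt(2) / 32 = -29.83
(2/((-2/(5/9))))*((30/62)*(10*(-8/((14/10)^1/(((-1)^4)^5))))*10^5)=1000000000/651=1536098.31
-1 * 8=-8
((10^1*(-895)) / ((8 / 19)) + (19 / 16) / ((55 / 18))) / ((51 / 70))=-65468053 / 2244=-29174.71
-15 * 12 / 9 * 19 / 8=-95 / 2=-47.50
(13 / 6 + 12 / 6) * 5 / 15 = 25 / 18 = 1.39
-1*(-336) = 336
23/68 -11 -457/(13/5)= -164805/884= -186.43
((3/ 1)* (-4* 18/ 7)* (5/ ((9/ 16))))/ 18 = -320/ 21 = -15.24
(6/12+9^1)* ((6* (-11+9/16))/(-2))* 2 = 9519/16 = 594.94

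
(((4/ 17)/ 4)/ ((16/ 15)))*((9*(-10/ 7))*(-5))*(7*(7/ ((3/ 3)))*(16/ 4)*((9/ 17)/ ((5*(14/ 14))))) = 42525/ 578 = 73.57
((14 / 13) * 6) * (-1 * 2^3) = -672 / 13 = -51.69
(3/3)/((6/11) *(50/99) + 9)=0.11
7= 7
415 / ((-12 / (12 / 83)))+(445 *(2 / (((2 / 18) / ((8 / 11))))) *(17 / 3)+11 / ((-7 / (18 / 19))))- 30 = 48241577 / 1463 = 32974.42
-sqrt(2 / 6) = -sqrt(3) / 3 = -0.58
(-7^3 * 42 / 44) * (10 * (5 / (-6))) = 60025 / 22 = 2728.41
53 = 53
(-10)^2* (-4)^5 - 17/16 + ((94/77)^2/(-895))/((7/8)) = -60859303703153/594322960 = -102401.06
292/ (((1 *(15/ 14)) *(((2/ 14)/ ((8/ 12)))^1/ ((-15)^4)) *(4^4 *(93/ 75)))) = 100603125/ 496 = 202828.88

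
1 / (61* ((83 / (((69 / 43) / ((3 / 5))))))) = 115 / 217709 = 0.00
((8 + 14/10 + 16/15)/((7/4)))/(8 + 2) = 314/525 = 0.60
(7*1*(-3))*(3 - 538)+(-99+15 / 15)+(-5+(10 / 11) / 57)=6979774 / 627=11132.02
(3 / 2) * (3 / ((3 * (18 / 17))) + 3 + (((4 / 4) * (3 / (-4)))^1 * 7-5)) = -227 / 24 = -9.46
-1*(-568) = 568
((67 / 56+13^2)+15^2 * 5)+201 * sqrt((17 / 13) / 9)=67 * sqrt(221) / 13+72531 / 56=1371.81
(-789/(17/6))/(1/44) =-208296/17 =-12252.71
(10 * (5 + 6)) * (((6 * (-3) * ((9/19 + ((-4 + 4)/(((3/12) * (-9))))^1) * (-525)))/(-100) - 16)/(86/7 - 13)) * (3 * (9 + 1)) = 5333790/19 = 280725.79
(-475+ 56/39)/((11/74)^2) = -9194204/429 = -21431.71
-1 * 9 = -9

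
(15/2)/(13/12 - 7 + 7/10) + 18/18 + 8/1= 2367/313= 7.56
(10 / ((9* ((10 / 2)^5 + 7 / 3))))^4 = 625 / 39223536717350241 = 0.00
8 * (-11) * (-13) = 1144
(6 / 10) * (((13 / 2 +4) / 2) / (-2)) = -1.58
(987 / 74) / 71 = 987 / 5254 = 0.19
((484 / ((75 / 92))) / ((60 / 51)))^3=6777450543438784 / 52734375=128520543.64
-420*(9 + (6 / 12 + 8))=-7350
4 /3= 1.33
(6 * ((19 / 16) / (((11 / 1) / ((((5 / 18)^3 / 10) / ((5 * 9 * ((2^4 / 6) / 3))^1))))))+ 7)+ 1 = 21897311 / 2737152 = 8.00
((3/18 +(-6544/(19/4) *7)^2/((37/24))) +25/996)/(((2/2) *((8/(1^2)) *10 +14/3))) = 802552081608083/1126369096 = 712512.52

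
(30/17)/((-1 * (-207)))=0.01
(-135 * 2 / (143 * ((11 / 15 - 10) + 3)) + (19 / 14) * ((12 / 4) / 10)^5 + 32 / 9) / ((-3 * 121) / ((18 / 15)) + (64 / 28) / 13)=-326895077713 / 25602201900000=-0.01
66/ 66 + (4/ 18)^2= 85/ 81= 1.05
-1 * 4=-4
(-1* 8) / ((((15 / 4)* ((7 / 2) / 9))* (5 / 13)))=-2496 / 175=-14.26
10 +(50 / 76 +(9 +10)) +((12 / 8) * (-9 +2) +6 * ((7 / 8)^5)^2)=20.74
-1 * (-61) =61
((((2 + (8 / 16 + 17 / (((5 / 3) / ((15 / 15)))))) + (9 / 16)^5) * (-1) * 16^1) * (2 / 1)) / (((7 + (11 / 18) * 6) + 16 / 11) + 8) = -20.29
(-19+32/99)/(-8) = 1849/792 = 2.33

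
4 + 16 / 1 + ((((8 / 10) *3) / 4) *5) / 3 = 21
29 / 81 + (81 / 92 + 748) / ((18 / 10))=3103033 / 7452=416.40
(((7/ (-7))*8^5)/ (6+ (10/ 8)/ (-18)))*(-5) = 11796480/ 427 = 27626.42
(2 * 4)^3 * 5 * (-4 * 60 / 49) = -614400 / 49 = -12538.78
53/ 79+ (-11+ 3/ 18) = -10.16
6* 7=42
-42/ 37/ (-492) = 7/ 3034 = 0.00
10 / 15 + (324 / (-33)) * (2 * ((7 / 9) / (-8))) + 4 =217 / 33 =6.58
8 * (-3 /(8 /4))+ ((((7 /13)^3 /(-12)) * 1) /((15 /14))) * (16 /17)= -20187668 /1680705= -12.01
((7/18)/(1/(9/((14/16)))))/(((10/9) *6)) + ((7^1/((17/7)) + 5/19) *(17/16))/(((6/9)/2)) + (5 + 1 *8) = 4489/190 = 23.63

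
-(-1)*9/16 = 9/16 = 0.56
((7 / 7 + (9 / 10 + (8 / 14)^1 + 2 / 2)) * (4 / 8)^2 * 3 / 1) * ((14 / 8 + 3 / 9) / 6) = 405 / 448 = 0.90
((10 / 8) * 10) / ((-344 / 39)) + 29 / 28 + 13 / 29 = 0.07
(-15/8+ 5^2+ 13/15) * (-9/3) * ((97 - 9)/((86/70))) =-221683/43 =-5155.42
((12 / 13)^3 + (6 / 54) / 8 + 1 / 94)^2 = 36359730189409 / 55273990883904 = 0.66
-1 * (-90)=90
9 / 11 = 0.82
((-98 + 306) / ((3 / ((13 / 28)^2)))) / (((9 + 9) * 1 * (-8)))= -2197 / 21168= -0.10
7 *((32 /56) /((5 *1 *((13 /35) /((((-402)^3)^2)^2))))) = 498735943217626015929769931685888 /13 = 38364303324432770456136150000000.00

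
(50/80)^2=25/64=0.39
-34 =-34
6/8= 3/4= 0.75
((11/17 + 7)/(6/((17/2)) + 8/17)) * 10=65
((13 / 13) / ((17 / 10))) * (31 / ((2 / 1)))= 155 / 17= 9.12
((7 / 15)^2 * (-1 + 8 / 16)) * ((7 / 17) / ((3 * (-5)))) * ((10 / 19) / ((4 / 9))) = 0.00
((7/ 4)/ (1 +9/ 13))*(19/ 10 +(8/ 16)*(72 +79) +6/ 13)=35427/ 440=80.52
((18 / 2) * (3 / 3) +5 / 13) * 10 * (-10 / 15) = -2440 / 39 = -62.56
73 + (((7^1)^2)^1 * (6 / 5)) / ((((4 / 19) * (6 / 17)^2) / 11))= 2968409 / 120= 24736.74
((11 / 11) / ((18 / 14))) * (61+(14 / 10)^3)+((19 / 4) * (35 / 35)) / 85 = 49.63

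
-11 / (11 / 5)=-5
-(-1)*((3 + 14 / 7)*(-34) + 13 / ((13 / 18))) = -152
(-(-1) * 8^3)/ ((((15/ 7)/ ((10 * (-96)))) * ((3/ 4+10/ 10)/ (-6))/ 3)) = 2359296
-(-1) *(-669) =-669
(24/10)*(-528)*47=-297792/5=-59558.40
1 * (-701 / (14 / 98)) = -4907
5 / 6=0.83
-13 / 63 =-0.21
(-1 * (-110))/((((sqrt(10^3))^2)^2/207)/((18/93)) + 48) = 34155/7764904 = 0.00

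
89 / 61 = 1.46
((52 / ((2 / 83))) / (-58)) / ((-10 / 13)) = 48.37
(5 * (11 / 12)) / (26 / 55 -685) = -3025 / 451788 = -0.01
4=4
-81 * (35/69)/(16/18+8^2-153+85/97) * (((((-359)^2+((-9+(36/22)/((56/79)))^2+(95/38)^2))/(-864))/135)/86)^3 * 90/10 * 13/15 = -18458304388773389796757779387541/2366129801440315271355346940998975488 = -0.00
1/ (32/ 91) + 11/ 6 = 449/ 96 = 4.68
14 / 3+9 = 41 / 3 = 13.67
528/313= 1.69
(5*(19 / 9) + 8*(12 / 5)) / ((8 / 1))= 1339 / 360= 3.72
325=325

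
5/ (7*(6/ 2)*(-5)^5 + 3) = -5/ 65622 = -0.00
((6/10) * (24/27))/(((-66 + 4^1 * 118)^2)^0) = 8/15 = 0.53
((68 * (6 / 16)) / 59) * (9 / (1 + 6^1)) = 459 / 826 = 0.56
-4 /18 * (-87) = 58 /3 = 19.33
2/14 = 1/7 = 0.14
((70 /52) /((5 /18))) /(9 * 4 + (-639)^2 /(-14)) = -98 /589069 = -0.00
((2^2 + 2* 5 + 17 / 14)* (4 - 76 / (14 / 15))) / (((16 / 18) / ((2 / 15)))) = -176.70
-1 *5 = -5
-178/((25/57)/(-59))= 598614/25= 23944.56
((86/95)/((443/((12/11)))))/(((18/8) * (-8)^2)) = 43/2777610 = 0.00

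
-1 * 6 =-6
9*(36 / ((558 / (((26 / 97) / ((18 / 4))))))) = 104 / 3007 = 0.03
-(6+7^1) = -13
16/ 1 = 16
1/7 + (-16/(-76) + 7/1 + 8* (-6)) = -5406/133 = -40.65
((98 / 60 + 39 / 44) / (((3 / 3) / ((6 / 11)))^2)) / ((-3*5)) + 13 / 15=81526 / 99825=0.82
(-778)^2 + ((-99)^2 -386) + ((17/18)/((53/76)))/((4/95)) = 586453531/954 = 614731.16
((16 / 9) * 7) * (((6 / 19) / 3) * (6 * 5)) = 2240 / 57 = 39.30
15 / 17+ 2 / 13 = 229 / 221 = 1.04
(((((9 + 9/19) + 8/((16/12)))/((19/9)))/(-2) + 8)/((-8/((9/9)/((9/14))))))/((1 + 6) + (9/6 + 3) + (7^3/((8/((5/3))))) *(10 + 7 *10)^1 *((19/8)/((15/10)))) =-10955/117781304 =-0.00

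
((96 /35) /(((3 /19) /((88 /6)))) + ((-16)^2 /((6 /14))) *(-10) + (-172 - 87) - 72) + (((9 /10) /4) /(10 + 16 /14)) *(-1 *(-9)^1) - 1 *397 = -28157747 /4368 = -6446.37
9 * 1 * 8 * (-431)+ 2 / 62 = -961991 / 31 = -31031.97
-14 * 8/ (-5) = 112/ 5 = 22.40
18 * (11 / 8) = 99 / 4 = 24.75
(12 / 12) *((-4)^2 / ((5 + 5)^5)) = 1 / 6250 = 0.00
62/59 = 1.05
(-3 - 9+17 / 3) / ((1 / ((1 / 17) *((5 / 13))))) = -95 / 663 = -0.14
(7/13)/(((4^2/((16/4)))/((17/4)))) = 119/208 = 0.57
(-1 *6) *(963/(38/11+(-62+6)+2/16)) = 508464/4613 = 110.22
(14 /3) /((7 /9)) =6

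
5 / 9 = 0.56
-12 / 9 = -4 / 3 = -1.33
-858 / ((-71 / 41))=35178 / 71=495.46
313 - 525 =-212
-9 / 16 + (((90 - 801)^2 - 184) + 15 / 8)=8085413 / 16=505338.31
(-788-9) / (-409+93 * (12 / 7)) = 5579 / 1747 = 3.19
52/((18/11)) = 286/9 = 31.78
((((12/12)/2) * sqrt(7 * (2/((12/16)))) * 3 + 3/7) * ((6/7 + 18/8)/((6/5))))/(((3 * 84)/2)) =145/16464 + 145 * sqrt(42)/7056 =0.14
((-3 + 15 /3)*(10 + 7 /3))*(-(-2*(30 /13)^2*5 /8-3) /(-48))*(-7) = 17612 /507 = 34.74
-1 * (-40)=40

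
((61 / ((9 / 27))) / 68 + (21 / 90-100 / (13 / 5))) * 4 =-471221 / 3315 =-142.15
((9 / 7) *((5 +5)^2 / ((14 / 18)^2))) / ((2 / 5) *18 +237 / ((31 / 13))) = 3766500 / 1888901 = 1.99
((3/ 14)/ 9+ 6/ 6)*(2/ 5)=0.41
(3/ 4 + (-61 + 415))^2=2013561/ 16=125847.56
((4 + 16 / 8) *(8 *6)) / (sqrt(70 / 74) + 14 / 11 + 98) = 2.87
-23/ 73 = -0.32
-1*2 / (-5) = 2 / 5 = 0.40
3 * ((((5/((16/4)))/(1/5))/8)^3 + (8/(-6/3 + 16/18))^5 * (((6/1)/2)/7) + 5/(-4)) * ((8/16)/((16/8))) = -17833863505887/2867200000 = -6219.96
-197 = -197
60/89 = 0.67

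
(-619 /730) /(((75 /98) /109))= -3306079 /27375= -120.77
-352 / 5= -70.40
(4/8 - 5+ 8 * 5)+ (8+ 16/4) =95/2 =47.50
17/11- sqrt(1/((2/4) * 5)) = 0.91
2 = 2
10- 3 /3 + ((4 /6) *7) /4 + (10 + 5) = 151 /6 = 25.17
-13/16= -0.81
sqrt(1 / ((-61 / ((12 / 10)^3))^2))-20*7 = -1067284 / 7625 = -139.97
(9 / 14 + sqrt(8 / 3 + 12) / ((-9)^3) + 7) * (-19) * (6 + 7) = -1886.49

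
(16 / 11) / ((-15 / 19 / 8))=-2432 / 165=-14.74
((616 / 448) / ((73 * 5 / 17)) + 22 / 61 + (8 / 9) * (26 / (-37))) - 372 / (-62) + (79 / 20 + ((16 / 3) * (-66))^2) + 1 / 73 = 7349816027753 / 59313960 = 123913.76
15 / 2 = 7.50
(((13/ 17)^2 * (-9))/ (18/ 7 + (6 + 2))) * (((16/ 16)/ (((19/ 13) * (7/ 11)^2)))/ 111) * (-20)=7975110/ 52620253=0.15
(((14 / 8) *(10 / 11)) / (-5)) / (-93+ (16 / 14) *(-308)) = 7 / 9790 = 0.00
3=3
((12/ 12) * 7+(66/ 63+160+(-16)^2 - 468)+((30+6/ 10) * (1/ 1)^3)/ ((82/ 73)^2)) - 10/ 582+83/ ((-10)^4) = -674899517149/ 34241970000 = -19.71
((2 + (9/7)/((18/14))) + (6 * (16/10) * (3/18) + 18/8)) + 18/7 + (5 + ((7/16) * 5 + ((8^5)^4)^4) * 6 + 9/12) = 2968303068827685673699939801248103106590172946751039849644298418171601231603/280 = 10601082388670305977499790000000000000000000000000000000000000000000000000.00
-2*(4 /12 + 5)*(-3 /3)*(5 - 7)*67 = -1429.33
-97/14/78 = -97/1092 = -0.09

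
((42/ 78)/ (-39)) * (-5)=35/ 507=0.07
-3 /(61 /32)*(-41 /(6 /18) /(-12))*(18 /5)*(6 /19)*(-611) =64932192 /5795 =11204.86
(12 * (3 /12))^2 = 9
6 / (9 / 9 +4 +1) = 1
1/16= 0.06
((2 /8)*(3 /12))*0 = 0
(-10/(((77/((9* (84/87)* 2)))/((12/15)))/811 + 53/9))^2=606155673600/210696606289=2.88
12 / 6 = 2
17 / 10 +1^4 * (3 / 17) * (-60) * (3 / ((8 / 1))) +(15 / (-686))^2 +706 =28149660057 / 40000660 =703.73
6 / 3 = 2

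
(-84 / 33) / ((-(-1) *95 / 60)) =-336 / 209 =-1.61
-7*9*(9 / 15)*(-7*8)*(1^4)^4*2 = 4233.60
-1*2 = -2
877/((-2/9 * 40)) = -7893/80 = -98.66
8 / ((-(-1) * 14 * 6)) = 2 / 21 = 0.10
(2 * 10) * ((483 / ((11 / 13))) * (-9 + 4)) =-627900 / 11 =-57081.82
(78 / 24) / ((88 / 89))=1157 / 352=3.29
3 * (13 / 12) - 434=-430.75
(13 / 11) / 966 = 13 / 10626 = 0.00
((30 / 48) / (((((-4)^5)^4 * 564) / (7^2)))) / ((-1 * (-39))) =245 / 193478862116487168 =0.00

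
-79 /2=-39.50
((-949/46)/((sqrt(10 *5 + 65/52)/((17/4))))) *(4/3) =-16133 *sqrt(205)/14145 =-16.33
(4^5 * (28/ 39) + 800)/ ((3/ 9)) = 59872/ 13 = 4605.54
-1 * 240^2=-57600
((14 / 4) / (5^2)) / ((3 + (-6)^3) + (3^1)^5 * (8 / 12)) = -0.00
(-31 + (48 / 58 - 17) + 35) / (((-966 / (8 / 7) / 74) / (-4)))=-417952 / 98049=-4.26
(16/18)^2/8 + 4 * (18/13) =5936/1053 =5.64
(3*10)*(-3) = -90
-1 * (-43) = 43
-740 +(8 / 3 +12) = -2176 / 3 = -725.33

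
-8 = -8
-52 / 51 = -1.02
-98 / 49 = -2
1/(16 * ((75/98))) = 49/600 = 0.08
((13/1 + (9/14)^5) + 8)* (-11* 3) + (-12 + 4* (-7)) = -396173609/537824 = -736.62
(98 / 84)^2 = 49 / 36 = 1.36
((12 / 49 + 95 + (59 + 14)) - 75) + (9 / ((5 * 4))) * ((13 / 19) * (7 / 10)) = 17402331 / 186200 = 93.46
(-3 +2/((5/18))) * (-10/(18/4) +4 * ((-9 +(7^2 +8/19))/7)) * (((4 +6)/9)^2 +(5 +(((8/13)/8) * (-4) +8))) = 73289804/60021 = 1221.07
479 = 479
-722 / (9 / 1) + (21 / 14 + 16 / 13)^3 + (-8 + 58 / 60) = -52906169 / 790920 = -66.89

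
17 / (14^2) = 17 / 196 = 0.09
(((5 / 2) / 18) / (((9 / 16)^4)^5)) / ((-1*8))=-188894659314785808547840 / 109418989131512359209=-1726.34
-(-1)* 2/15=2/15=0.13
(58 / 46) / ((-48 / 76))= -551 / 276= -2.00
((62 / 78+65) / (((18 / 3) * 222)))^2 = 1646089 / 674648676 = 0.00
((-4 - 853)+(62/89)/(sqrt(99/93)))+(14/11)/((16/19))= -75283/88+62 * sqrt(1023)/2937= -854.81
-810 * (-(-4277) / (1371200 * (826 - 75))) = -346437 / 102977120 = -0.00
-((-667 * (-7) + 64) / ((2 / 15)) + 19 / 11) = -35499.23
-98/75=-1.31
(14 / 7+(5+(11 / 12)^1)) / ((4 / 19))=1805 / 48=37.60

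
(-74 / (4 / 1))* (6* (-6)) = 666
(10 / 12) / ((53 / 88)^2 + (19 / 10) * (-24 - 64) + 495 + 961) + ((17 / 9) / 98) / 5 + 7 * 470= 724232771165377 / 220131240210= 3290.00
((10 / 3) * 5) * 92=4600 / 3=1533.33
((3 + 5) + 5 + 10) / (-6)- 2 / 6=-25 / 6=-4.17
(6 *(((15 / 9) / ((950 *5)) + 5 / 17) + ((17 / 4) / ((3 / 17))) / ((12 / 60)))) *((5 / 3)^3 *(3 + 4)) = 409391815 / 17442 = 23471.61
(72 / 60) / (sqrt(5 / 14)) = 6*sqrt(70) / 25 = 2.01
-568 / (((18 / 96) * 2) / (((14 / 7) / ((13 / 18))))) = -54528 / 13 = -4194.46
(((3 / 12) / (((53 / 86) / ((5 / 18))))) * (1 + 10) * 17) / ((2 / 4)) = 40205 / 954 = 42.14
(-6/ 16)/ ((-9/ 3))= 1/ 8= 0.12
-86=-86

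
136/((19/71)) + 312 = 15584/19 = 820.21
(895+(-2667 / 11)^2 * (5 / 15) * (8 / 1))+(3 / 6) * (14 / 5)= 95380842 / 605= 157654.28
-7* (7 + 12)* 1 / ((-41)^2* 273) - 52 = -3409087 / 65559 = -52.00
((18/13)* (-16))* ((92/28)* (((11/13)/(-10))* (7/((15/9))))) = 109296/4225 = 25.87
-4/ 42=-2/ 21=-0.10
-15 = -15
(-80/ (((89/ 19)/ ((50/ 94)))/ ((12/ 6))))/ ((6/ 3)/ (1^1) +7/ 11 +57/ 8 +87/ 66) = -267520/ 163137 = -1.64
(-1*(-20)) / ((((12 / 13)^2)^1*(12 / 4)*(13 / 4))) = 65 / 27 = 2.41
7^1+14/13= 8.08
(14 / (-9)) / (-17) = 14 / 153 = 0.09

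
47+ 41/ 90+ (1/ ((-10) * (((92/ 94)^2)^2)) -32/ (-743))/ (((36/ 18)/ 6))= 14149342369267/ 299407482720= 47.26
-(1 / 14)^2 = -1 / 196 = -0.01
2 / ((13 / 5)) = 10 / 13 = 0.77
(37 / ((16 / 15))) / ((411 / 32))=370 / 137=2.70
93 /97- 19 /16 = -355 /1552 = -0.23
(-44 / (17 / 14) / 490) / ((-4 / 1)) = 11 / 595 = 0.02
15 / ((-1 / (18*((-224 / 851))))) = 60480 / 851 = 71.07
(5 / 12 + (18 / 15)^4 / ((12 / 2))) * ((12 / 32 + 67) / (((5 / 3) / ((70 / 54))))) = 21570241 / 540000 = 39.94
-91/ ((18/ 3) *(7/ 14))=-91/ 3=-30.33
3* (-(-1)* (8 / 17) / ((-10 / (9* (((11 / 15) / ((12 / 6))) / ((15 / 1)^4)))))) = -0.00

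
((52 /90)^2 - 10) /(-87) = 19574 /176175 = 0.11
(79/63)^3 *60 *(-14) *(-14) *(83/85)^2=54344730736/2457945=22109.82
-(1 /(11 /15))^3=-3375 /1331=-2.54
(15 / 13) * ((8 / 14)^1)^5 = 15360 / 218491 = 0.07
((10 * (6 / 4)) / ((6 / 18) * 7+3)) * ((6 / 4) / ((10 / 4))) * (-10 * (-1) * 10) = 675 / 4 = 168.75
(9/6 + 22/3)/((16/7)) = 371/96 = 3.86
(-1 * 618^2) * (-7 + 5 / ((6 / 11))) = -827502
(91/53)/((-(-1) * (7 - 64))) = -91/3021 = -0.03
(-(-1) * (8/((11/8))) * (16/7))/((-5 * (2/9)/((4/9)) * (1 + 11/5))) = -128/77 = -1.66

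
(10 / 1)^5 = 100000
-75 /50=-3 /2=-1.50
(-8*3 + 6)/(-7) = 18/7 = 2.57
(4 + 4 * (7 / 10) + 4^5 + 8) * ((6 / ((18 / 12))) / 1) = 20776 / 5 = 4155.20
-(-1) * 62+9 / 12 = 251 / 4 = 62.75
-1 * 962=-962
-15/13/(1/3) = -45/13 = -3.46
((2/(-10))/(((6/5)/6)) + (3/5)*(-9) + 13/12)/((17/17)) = -319/60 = -5.32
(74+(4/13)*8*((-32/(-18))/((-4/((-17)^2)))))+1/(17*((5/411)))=-2360303/9945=-237.34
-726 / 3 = -242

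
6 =6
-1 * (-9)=9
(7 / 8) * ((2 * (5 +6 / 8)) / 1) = 161 / 16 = 10.06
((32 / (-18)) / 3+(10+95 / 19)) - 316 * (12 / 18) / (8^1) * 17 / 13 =-7030 / 351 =-20.03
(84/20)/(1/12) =252/5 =50.40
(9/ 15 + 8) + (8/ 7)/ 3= 943/ 105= 8.98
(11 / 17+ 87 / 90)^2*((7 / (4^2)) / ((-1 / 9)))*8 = -4741303 / 57800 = -82.03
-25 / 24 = -1.04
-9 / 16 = -0.56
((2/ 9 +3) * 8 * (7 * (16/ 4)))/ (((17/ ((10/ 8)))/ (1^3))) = 8120/ 153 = 53.07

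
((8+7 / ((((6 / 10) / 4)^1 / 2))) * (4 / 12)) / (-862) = -152 / 3879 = -0.04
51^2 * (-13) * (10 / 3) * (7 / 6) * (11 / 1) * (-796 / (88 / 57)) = 1491547785 / 2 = 745773892.50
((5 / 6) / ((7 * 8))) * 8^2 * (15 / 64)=25 / 112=0.22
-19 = -19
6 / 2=3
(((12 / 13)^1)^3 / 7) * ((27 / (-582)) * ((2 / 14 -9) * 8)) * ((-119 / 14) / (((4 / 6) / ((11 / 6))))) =-90154944 / 10442341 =-8.63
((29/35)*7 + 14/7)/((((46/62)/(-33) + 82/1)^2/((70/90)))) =2441901/2705001065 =0.00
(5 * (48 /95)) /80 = 3 /95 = 0.03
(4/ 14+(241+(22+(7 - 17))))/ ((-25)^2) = 1773/ 4375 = 0.41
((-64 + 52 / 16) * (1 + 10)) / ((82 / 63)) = -168399 / 328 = -513.41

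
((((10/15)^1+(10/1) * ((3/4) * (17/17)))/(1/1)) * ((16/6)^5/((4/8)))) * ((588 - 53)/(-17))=-859013120/12393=-69314.38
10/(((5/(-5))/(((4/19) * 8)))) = -320/19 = -16.84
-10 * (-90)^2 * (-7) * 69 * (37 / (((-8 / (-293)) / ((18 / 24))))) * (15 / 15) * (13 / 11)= 2067645659625 / 44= 46991946809.66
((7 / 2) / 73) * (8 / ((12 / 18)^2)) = 63 / 73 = 0.86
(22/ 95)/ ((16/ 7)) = 77/ 760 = 0.10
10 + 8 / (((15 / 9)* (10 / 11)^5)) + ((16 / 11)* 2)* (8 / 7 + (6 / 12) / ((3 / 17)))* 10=1925983343 / 14437500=133.40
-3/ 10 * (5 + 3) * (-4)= 48/ 5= 9.60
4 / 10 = 2 / 5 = 0.40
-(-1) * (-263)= -263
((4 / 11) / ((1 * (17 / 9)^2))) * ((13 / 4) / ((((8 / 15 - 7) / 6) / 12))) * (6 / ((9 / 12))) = -9097920 / 308363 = -29.50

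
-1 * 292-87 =-379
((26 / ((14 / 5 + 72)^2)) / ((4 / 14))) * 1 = 2275 / 139876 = 0.02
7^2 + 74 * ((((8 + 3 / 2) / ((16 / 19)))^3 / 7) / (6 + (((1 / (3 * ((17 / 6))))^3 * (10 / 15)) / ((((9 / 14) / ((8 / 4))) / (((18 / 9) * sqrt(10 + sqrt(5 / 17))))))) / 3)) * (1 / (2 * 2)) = 49 + 1740697597 / (458752 * (896 * sqrt(sqrt(85) / 17 + 10) / 397953 + 6)) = 680.63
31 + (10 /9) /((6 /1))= 842 /27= 31.19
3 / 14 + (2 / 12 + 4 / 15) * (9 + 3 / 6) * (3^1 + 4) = 12193 / 420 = 29.03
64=64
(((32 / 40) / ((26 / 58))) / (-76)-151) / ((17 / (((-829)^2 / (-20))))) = 64090033937 / 209950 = 305263.32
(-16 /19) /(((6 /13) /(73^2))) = -554216 /57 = -9723.09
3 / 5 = 0.60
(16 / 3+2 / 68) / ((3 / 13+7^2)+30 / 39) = 547 / 5100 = 0.11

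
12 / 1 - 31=-19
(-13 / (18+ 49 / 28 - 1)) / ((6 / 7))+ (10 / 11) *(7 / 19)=-22288 / 47025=-0.47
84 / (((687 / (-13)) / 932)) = -339248 / 229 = -1481.43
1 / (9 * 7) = 1 / 63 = 0.02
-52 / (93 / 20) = -1040 / 93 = -11.18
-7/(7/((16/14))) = -8/7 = -1.14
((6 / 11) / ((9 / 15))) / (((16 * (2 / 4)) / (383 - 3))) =475 / 11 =43.18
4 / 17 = 0.24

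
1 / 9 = 0.11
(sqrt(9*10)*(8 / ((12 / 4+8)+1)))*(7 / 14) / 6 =0.53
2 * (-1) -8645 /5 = -1731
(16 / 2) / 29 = 8 / 29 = 0.28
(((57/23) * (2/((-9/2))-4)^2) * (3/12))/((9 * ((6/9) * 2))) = 1900/1863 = 1.02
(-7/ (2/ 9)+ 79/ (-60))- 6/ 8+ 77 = 1303/ 30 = 43.43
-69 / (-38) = 69 / 38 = 1.82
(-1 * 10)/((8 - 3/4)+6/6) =-40/33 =-1.21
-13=-13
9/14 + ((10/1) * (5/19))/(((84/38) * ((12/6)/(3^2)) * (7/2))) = 213/98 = 2.17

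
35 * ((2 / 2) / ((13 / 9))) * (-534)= -168210 / 13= -12939.23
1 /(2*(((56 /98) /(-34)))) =-119 /4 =-29.75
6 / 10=3 / 5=0.60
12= 12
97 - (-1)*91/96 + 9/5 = 47879/480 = 99.75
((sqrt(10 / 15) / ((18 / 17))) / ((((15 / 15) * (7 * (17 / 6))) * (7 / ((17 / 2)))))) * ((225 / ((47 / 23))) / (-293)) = -9775 * sqrt(6) / 1349558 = -0.02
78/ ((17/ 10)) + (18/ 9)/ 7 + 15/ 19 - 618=-1291127/ 2261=-571.04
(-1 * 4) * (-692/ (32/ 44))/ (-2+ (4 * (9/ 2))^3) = 173/ 265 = 0.65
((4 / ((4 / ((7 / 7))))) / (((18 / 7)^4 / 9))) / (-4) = -2401 / 46656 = -0.05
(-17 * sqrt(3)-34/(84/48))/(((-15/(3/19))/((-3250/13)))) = -850 * sqrt(3)/19-6800/133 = -128.61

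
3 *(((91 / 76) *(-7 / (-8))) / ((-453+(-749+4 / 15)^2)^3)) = 21767484375 / 1217197098761431278250600448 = 0.00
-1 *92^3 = -778688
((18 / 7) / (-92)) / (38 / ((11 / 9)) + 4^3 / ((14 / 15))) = -0.00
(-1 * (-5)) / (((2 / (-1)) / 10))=-25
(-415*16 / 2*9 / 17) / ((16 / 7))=-26145 / 34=-768.97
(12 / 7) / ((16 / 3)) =9 / 28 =0.32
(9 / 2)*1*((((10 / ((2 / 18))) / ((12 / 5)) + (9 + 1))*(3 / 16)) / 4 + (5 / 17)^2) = 770085 / 73984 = 10.41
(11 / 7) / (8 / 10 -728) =-55 / 25452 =-0.00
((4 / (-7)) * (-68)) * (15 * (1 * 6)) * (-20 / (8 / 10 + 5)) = -2448000 / 203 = -12059.11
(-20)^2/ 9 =400/ 9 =44.44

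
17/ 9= 1.89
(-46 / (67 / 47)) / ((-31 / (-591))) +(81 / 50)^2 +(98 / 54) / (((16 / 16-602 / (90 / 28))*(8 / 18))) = -6666248823606 / 10882181875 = -612.58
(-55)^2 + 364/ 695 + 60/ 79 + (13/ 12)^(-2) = 28088622009/ 9278945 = 3027.14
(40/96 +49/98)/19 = 0.05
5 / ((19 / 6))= 30 / 19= 1.58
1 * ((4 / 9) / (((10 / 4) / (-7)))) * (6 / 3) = -112 / 45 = -2.49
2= 2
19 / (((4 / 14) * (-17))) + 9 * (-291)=-89179 / 34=-2622.91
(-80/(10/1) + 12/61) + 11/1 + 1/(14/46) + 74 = 34366/427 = 80.48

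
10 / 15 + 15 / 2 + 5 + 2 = 91 / 6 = 15.17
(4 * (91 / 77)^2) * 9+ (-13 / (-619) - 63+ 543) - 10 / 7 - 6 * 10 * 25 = -509154867 / 524293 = -971.13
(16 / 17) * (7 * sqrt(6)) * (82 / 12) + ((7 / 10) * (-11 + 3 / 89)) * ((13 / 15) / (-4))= 11102 / 6675 + 2296 * sqrt(6) / 51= 111.94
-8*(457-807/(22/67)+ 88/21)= 3689516/231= 15971.93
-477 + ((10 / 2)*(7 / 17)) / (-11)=-89234 / 187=-477.19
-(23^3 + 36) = -12203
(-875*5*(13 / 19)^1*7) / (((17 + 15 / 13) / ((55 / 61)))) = -284659375 / 273524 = -1040.71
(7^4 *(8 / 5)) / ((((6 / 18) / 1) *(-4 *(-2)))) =7203 / 5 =1440.60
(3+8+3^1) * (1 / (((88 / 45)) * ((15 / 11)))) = 5.25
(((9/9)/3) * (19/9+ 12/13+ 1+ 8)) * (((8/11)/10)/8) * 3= 64/585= 0.11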